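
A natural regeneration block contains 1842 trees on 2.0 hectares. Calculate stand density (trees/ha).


Formula: Stand Density = N_trees / Area_ha
Density = 1842 trees / 2.0 ha
Density = 921 trees/ha

921


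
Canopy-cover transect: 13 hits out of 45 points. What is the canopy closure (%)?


Formula: Canopy closure = covered points / total points * 100
Closure = 13 / 45 * 100
Closure = 0.2889 * 100 = 28.9%

28.9


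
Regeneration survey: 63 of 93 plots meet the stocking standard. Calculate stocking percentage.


Formula: Stocking % = stocked plots / total plots * 100
Stocking = 63 / 93 * 100
Stocking = 0.6774 * 100 = 67.7%

67.7


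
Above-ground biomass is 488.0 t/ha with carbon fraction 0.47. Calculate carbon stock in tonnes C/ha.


Formula: Carbon Stock = Biomass * Carbon Fraction
C = 488.0 t/ha * 0.47
C = 229.4 t C/ha

229.4


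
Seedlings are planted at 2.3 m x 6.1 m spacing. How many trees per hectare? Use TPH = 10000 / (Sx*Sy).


Formula: TPH = 10000 m^2/ha / (spacing_x * spacing_y)
Area per tree = 2.3 m * 6.1 m = 14.03 m^2
TPH = 10000 / 14.03 = 713 trees/ha

713


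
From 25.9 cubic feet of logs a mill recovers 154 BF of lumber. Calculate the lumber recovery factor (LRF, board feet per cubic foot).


Formula: LRF = Lumber Output (BF) / Log Input (ft^3)
LRF = 154 BF / 25.9 ft^3
LRF = 5.95 BF/ft^3

5.95


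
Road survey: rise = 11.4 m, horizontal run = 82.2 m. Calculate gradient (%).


Formula: Gradient = rise / run * 100
Gradient = 11.4 / 82.2 * 100 = 13.9%

13.9


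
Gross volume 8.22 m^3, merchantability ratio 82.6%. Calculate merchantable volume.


Formula: MV = V_total * (merchantable_pct / 100)
Merchantable fraction = 82.6% / 100 = 0.826
MV = 8.22 m^3 * 0.826 = 6.79 m^3

6.79


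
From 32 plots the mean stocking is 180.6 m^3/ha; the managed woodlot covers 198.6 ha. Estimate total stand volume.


Formula: Total Volume = Mean Volume per ha * Total Area
Total Volume = 180.6 m^3/ha * 198.6 ha
Total Volume = 35867 m^3

35867


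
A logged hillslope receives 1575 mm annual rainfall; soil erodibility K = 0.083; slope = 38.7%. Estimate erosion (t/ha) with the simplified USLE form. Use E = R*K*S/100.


Formula: E = R * K * S / 100  (simplified USLE)
R * K = 1575 * 0.083 = 130.725
E = 130.725 * 38.7 / 100 = 50.59 t/ha

50.59


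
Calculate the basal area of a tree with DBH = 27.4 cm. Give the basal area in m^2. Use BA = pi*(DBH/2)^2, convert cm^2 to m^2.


Formula: BA = pi * (DBH/2)^2 / 10000  (cm^2 to m^2)
Radius = DBH/2 = 27.4/2 = 13.7 cm
BA = pi * 13.7^2 / 10000
   = 589.6455 cm^2 / 10000
   = 0.059 m^2

0.059


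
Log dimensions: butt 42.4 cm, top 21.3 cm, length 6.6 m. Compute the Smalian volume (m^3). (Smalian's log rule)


Smalian: V = (A1 + A2)/2 * L,  A = pi*(D/200)^2
A1 = pi*(42.4/200)^2 = 0.141196 m^2
A2 = pi*(21.3/200)^2 = 0.035633 m^2
V = (0.141196+0.035633)/2*6.6 = 0.5835 m^3

0.5835


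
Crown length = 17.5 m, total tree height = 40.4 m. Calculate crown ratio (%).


Formula: Crown Ratio = (Crown Length / Total Height) * 100
CR = (17.5 m / 40.4 m) * 100
CR = 0.4332 * 100 = 43.3%

43.3


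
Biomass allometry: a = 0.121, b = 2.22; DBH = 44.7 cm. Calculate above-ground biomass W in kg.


Formula: W = a * DBH^b  (allometric power law)
DBH^b = 44.7^2.22 = 4609.8066
W = 0.121 * 4609.8066 = 557.8 kg

557.8


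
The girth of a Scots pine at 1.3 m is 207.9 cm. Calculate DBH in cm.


Formula: DBH = C / pi
DBH = 207.9 / pi
pi = 3.14159...
DBH = 66.2 cm

66.2


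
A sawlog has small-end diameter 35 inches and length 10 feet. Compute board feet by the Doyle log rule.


Doyle: BF = (D - 4)^2 * L / 16
Adjusted diameter = 35 - 4 = 31 in
(D-4)^2 = 31^2 = 961
BF = 961 * 10 / 16 = 601 BF

601


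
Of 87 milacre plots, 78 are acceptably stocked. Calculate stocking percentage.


Formula: Stocking % = stocked plots / total plots * 100
Stocking = 78 / 87 * 100
Stocking = 0.8966 * 100 = 89.7%

89.7


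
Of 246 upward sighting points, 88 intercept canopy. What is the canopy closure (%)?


Formula: Canopy closure = covered points / total points * 100
Closure = 88 / 246 * 100
Closure = 0.3577 * 100 = 35.8%

35.8


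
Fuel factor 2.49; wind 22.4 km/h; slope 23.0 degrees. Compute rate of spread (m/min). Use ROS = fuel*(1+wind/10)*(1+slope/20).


Formula: ROS = fuel * (1 + wind/10) * (1 + slope/20)
Wind factor = 1 + 22.4/10 = 3.24
Slope factor = 1 + 23.0/20 = 2.15
ROS = 2.49 * 3.24 * 2.15 = 17.35 m/min

17.35


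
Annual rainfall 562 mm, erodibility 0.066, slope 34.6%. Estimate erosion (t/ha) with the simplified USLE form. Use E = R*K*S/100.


Formula: E = R * K * S / 100  (simplified USLE)
R * K = 562 * 0.066 = 37.092
E = 37.092 * 34.6 / 100 = 12.83 t/ha

12.83


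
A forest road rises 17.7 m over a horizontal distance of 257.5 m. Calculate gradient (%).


Formula: Gradient = rise / run * 100
Gradient = 17.7 / 257.5 * 100 = 6.9%

6.9


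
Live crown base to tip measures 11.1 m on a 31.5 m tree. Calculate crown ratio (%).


Formula: Crown Ratio = (Crown Length / Total Height) * 100
CR = (11.1 m / 31.5 m) * 100
CR = 0.3524 * 100 = 35.2%

35.2


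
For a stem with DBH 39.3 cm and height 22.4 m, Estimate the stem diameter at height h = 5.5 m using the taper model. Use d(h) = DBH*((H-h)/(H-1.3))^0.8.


Taper: d(h) = DBH * ((H - h) / (H - 1.3))^0.8
Numerator = H - h = 22.4 - 5.5 = 16.9 m
Denominator = H - 1.3 = 22.4 - 1.3 = 21.1 m
Ratio = 16.9 / 21.1 = 0.80095
d = 39.3 * 0.80095^0.8 = 32.9 cm

32.9


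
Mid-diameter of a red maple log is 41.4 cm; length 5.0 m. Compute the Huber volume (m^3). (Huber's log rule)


Huber: V = Am * L,  Am = pi*(Dm/200)^2
Am = pi*(41.4/200)^2 = 0.134614 m^2
V = 0.134614*5.0 = 0.6731 m^3

0.6731


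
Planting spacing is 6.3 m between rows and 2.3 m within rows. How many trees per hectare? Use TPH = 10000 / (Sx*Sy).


Formula: TPH = 10000 m^2/ha / (spacing_x * spacing_y)
Area per tree = 6.3 m * 2.3 m = 14.49 m^2
TPH = 10000 / 14.49 = 690 trees/ha

690


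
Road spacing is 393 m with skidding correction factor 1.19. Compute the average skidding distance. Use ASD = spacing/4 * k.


Formula: ASD = (spacing / 4) * correction
Uncorrected distance = spacing / 4 = 393 / 4 = 98.25 m
ASD = 98.25 * 1.19 = 117 m

117


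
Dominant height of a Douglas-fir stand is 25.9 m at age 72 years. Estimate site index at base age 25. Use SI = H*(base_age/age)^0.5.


Formula: SI = H_dom * (base_age / age)^0.5
Age ratio = 25 / 72 = 0.34722
sqrt(age_ratio) = 0.58926
SI = 25.9 * 0.58926 = 15.3 m

15.3


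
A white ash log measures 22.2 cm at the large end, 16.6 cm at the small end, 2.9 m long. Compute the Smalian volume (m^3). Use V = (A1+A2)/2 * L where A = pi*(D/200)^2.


Smalian: V = (A1 + A2)/2 * L,  A = pi*(D/200)^2
A1 = pi*(22.2/200)^2 = 0.038708 m^2
A2 = pi*(16.6/200)^2 = 0.021642 m^2
V = (0.038708+0.021642)/2*2.9 = 0.0875 m^3

0.0875


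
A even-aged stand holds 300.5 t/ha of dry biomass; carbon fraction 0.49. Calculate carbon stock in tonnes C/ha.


Formula: Carbon Stock = Biomass * Carbon Fraction
C = 300.5 t/ha * 0.49
C = 147.2 t C/ha

147.2


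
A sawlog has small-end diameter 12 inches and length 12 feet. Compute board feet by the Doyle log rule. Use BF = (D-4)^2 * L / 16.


Doyle: BF = (D - 4)^2 * L / 16
Adjusted diameter = 12 - 4 = 8 in
(D-4)^2 = 8^2 = 64
BF = 64 * 12 / 16 = 48 BF

48


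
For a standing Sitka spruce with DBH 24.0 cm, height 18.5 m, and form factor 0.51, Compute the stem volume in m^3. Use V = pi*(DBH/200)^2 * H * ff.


Formula: V = pi * (DBH/200)^2 * H * ff
Radius = DBH/200 = 24.0/200 = 0.12 m
Radius^2 = 0.12^2 = 0.0144 m^2
V = pi * 0.0144 * 18.5 * 0.51
V = 0.427 m^3

0.427


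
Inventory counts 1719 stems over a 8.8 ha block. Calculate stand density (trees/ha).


Formula: Stand Density = N_trees / Area_ha
Density = 1719 trees / 8.8 ha
Density = 195 trees/ha

195


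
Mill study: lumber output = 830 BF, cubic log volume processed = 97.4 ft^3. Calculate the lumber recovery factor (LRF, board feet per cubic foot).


Formula: LRF = Lumber Output (BF) / Log Input (ft^3)
LRF = 830 BF / 97.4 ft^3
LRF = 8.52 BF/ft^3

8.52


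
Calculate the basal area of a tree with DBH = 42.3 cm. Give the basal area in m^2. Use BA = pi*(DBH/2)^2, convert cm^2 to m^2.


Formula: BA = pi * (DBH/2)^2 / 10000  (cm^2 to m^2)
Radius = DBH/2 = 42.3/2 = 21.15 cm
BA = pi * 21.15^2 / 10000
   = 1405.3051 cm^2 / 10000
   = 0.1405 m^2

0.1405


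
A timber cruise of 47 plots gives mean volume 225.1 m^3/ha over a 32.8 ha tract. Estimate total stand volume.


Formula: Total Volume = Mean Volume per ha * Total Area
Total Volume = 225.1 m^3/ha * 32.8 ha
Total Volume = 7383 m^3

7383


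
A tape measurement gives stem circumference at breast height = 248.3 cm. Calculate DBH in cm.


Formula: DBH = C / pi
DBH = 248.3 / pi
pi = 3.14159...
DBH = 79.0 cm

79.0


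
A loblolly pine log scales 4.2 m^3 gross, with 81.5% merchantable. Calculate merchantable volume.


Formula: MV = V_total * (merchantable_pct / 100)
Merchantable fraction = 81.5% / 100 = 0.815
MV = 4.2 m^3 * 0.815 = 3.423 m^3

3.423


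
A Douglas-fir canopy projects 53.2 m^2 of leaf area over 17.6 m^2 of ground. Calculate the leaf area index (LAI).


Formula: LAI = total leaf area / ground area  (dimensionless)
LAI = 53.2 m^2 / 17.6 m^2
LAI = 3.02

3.02


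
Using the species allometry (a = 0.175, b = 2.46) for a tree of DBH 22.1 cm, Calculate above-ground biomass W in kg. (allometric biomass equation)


Formula: W = a * DBH^b  (allometric power law)
DBH^b = 22.1^2.46 = 2028.64
W = 0.175 * 2028.64 = 355.0 kg

355.0


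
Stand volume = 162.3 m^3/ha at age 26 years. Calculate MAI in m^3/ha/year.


Formula: MAI = Total Volume / Stand Age
MAI = 162.3 m^3/ha / 26 years
MAI = 6.24 m^3/ha/year

6.24


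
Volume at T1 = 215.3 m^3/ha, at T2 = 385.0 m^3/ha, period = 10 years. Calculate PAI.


Formula: PAI = (V_T2 - V_T1) / (T2 - T1)
Volume increment = 385.0 - 215.3 = 169.7 m^3/ha
PAI = 169.7 / 10 = 16.97 m^3/ha/year

16.97


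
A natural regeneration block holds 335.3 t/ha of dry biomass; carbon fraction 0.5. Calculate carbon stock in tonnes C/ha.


Formula: Carbon Stock = Biomass * Carbon Fraction
C = 335.3 t/ha * 0.5
C = 167.7 t C/ha

167.7


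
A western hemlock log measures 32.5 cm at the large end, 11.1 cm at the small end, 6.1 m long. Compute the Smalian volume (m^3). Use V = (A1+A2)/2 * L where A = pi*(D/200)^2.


Smalian: V = (A1 + A2)/2 * L,  A = pi*(D/200)^2
A1 = pi*(32.5/200)^2 = 0.082958 m^2
A2 = pi*(11.1/200)^2 = 0.009677 m^2
V = (0.082958+0.009677)/2*6.1 = 0.2825 m^3

0.2825


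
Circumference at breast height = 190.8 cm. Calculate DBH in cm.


Formula: DBH = C / pi
DBH = 190.8 / pi
pi = 3.14159...
DBH = 60.7 cm

60.7


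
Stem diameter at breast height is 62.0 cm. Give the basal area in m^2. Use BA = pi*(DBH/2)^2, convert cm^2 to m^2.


Formula: BA = pi * (DBH/2)^2 / 10000  (cm^2 to m^2)
Radius = DBH/2 = 62.0/2 = 31.0 cm
BA = pi * 31.0^2 / 10000
   = 3019.0705 cm^2 / 10000
   = 0.3019 m^2

0.3019


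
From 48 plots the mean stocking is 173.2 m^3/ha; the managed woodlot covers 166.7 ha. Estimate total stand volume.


Formula: Total Volume = Mean Volume per ha * Total Area
Total Volume = 173.2 m^3/ha * 166.7 ha
Total Volume = 28872 m^3

28872


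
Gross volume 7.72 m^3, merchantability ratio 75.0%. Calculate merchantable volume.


Formula: MV = V_total * (merchantable_pct / 100)
Merchantable fraction = 75.0% / 100 = 0.75
MV = 7.72 m^3 * 0.75 = 5.79 m^3

5.79


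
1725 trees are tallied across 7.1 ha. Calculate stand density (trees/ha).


Formula: Stand Density = N_trees / Area_ha
Density = 1725 trees / 7.1 ha
Density = 243 trees/ha

243


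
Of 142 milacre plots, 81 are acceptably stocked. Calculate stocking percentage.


Formula: Stocking % = stocked plots / total plots * 100
Stocking = 81 / 142 * 100
Stocking = 0.5704 * 100 = 57.0%

57.0


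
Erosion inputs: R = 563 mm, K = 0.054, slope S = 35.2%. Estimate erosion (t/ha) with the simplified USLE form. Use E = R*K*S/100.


Formula: E = R * K * S / 100  (simplified USLE)
R * K = 563 * 0.054 = 30.402
E = 30.402 * 35.2 / 100 = 10.7 t/ha

10.7


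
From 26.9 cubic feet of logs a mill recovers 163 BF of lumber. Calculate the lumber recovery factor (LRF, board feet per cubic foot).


Formula: LRF = Lumber Output (BF) / Log Input (ft^3)
LRF = 163 BF / 26.9 ft^3
LRF = 6.06 BF/ft^3

6.06


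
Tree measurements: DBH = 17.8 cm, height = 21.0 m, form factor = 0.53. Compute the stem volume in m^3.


Formula: V = pi * (DBH/200)^2 * H * ff
Radius = DBH/200 = 17.8/200 = 0.089 m
Radius^2 = 0.089^2 = 0.007921 m^2
V = pi * 0.007921 * 21.0 * 0.53
V = 0.277 m^3

0.277


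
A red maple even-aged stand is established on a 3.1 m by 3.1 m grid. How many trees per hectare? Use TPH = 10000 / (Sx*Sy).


Formula: TPH = 10000 m^2/ha / (spacing_x * spacing_y)
Area per tree = 3.1 m * 3.1 m = 9.61 m^2
TPH = 10000 / 9.61 = 1041 trees/ha

1041


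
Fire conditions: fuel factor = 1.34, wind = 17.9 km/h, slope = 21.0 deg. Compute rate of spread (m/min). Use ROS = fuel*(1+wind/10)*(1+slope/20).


Formula: ROS = fuel * (1 + wind/10) * (1 + slope/20)
Wind factor = 1 + 17.9/10 = 2.79
Slope factor = 1 + 21.0/20 = 2.05
ROS = 1.34 * 2.79 * 2.05 = 7.66 m/min

7.66


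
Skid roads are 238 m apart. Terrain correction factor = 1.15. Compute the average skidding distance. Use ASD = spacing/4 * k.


Formula: ASD = (spacing / 4) * correction
Uncorrected distance = spacing / 4 = 238 / 4 = 59.5 m
ASD = 59.5 * 1.15 = 68 m

68


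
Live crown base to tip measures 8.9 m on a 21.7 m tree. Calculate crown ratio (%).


Formula: Crown Ratio = (Crown Length / Total Height) * 100
CR = (8.9 m / 21.7 m) * 100
CR = 0.4101 * 100 = 41.0%

41.0


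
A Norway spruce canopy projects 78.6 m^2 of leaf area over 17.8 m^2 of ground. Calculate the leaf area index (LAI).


Formula: LAI = total leaf area / ground area  (dimensionless)
LAI = 78.6 m^2 / 17.8 m^2
LAI = 4.42

4.42


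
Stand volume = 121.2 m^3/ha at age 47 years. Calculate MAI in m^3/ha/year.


Formula: MAI = Total Volume / Stand Age
MAI = 121.2 m^3/ha / 47 years
MAI = 2.58 m^3/ha/year

2.58


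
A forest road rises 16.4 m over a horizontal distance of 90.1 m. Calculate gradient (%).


Formula: Gradient = rise / run * 100
Gradient = 16.4 / 90.1 * 100 = 18.2%

18.2


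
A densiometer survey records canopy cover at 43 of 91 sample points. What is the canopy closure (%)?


Formula: Canopy closure = covered points / total points * 100
Closure = 43 / 91 * 100
Closure = 0.4725 * 100 = 47.3%

47.3


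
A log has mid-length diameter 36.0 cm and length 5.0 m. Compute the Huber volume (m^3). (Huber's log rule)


Huber: V = Am * L,  Am = pi*(Dm/200)^2
Am = pi*(36.0/200)^2 = 0.101788 m^2
V = 0.101788*5.0 = 0.5089 m^3

0.5089


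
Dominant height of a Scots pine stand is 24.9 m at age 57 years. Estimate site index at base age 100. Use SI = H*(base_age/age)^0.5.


Formula: SI = H_dom * (base_age / age)^0.5
Age ratio = 100 / 57 = 1.75439
sqrt(age_ratio) = 1.32453
SI = 24.9 * 1.32453 = 33.0 m

33.0


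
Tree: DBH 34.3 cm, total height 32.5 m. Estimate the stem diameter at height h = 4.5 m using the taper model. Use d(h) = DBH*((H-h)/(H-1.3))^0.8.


Taper: d(h) = DBH * ((H - h) / (H - 1.3))^0.8
Numerator = H - h = 32.5 - 4.5 = 28.0 m
Denominator = H - 1.3 = 32.5 - 1.3 = 31.2 m
Ratio = 28.0 / 31.2 = 0.89744
d = 34.3 * 0.89744^0.8 = 31.5 cm

31.5


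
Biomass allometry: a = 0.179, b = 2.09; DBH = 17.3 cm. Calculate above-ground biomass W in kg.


Formula: W = a * DBH^b  (allometric power law)
DBH^b = 17.3^2.09 = 386.8266
W = 0.179 * 386.8266 = 69.2 kg

69.2


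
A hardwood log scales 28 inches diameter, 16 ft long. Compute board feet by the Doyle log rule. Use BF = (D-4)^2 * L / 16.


Doyle: BF = (D - 4)^2 * L / 16
Adjusted diameter = 28 - 4 = 24 in
(D-4)^2 = 24^2 = 576
BF = 576 * 16 / 16 = 576 BF

576


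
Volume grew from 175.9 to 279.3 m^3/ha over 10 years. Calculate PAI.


Formula: PAI = (V_T2 - V_T1) / (T2 - T1)
Volume increment = 279.3 - 175.9 = 103.4 m^3/ha
PAI = 103.4 / 10 = 10.34 m^3/ha/year

10.34


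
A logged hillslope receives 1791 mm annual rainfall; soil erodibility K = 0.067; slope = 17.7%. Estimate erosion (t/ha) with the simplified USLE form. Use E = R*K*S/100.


Formula: E = R * K * S / 100  (simplified USLE)
R * K = 1791 * 0.067 = 119.997
E = 119.997 * 17.7 / 100 = 21.24 t/ha

21.24


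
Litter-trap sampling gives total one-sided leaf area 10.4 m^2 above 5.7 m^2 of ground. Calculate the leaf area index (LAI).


Formula: LAI = total leaf area / ground area  (dimensionless)
LAI = 10.4 m^2 / 5.7 m^2
LAI = 1.82

1.82


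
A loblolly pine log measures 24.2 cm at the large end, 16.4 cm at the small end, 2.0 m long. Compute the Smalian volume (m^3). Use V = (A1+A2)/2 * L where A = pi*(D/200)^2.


Smalian: V = (A1 + A2)/2 * L,  A = pi*(D/200)^2
A1 = pi*(24.2/200)^2 = 0.045996 m^2
A2 = pi*(16.4/200)^2 = 0.021124 m^2
V = (0.045996+0.021124)/2*2.0 = 0.0671 m^3

0.0671


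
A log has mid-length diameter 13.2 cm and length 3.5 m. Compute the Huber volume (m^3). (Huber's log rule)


Huber: V = Am * L,  Am = pi*(Dm/200)^2
Am = pi*(13.2/200)^2 = 0.013685 m^2
V = 0.013685*3.5 = 0.0479 m^3

0.0479


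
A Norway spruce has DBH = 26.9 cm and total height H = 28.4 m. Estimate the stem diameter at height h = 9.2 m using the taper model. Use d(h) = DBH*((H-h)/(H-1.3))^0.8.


Taper: d(h) = DBH * ((H - h) / (H - 1.3))^0.8
Numerator = H - h = 28.4 - 9.2 = 19.2 m
Denominator = H - 1.3 = 28.4 - 1.3 = 27.1 m
Ratio = 19.2 / 27.1 = 0.70849
d = 26.9 * 0.70849^0.8 = 20.4 cm

20.4


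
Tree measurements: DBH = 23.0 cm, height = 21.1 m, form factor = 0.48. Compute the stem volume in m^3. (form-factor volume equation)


Formula: V = pi * (DBH/200)^2 * H * ff
Radius = DBH/200 = 23.0/200 = 0.115 m
Radius^2 = 0.115^2 = 0.013225 m^2
V = pi * 0.013225 * 21.1 * 0.48
V = 0.421 m^3

0.421


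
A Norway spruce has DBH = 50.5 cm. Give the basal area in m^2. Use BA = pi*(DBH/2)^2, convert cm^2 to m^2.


Formula: BA = pi * (DBH/2)^2 / 10000  (cm^2 to m^2)
Radius = DBH/2 = 50.5/2 = 25.25 cm
BA = pi * 25.25^2 / 10000
   = 2002.9617 cm^2 / 10000
   = 0.2003 m^2

0.2003


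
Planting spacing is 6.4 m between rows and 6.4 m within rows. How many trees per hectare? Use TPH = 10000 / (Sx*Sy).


Formula: TPH = 10000 m^2/ha / (spacing_x * spacing_y)
Area per tree = 6.4 m * 6.4 m = 40.96 m^2
TPH = 10000 / 40.96 = 244 trees/ha

244


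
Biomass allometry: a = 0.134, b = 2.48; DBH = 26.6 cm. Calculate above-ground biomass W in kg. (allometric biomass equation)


Formula: W = a * DBH^b  (allometric power law)
DBH^b = 26.6^2.48 = 3417.4838
W = 0.134 * 3417.4838 = 457.9 kg

457.9


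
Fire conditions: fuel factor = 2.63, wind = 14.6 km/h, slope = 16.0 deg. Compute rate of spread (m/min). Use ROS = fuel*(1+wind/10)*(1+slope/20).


Formula: ROS = fuel * (1 + wind/10) * (1 + slope/20)
Wind factor = 1 + 14.6/10 = 2.46
Slope factor = 1 + 16.0/20 = 1.8
ROS = 2.63 * 2.46 * 1.8 = 11.65 m/min

11.65


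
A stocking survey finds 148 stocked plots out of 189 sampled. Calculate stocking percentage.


Formula: Stocking % = stocked plots / total plots * 100
Stocking = 148 / 189 * 100
Stocking = 0.7831 * 100 = 78.3%

78.3


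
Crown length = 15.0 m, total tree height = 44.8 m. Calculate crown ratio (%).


Formula: Crown Ratio = (Crown Length / Total Height) * 100
CR = (15.0 m / 44.8 m) * 100
CR = 0.3348 * 100 = 33.5%

33.5


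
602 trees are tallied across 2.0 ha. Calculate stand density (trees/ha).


Formula: Stand Density = N_trees / Area_ha
Density = 602 trees / 2.0 ha
Density = 301 trees/ha

301


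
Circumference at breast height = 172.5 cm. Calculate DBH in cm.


Formula: DBH = C / pi
DBH = 172.5 / pi
pi = 3.14159...
DBH = 54.9 cm

54.9


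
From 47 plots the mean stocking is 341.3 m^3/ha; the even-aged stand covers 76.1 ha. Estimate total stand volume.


Formula: Total Volume = Mean Volume per ha * Total Area
Total Volume = 341.3 m^3/ha * 76.1 ha
Total Volume = 25973 m^3

25973


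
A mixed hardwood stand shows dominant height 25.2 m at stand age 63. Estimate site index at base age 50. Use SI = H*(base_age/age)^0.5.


Formula: SI = H_dom * (base_age / age)^0.5
Age ratio = 50 / 63 = 0.79365
sqrt(age_ratio) = 0.89087
SI = 25.2 * 0.89087 = 22.4 m

22.4


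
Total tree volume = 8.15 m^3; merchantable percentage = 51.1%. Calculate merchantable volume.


Formula: MV = V_total * (merchantable_pct / 100)
Merchantable fraction = 51.1% / 100 = 0.511
MV = 8.15 m^3 * 0.511 = 4.165 m^3

4.165


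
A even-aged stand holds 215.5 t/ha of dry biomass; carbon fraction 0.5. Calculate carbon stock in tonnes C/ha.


Formula: Carbon Stock = Biomass * Carbon Fraction
C = 215.5 t/ha * 0.5
C = 107.8 t C/ha

107.8


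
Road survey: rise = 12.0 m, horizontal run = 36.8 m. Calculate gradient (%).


Formula: Gradient = rise / run * 100
Gradient = 12.0 / 36.8 * 100 = 32.6%

32.6


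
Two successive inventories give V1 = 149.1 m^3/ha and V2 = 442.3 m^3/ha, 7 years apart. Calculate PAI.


Formula: PAI = (V_T2 - V_T1) / (T2 - T1)
Volume increment = 442.3 - 149.1 = 293.2 m^3/ha
PAI = 293.2 / 7 = 41.89 m^3/ha/year

41.89


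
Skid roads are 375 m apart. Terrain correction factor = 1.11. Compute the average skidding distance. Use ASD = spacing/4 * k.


Formula: ASD = (spacing / 4) * correction
Uncorrected distance = spacing / 4 = 375 / 4 = 93.75 m
ASD = 93.75 * 1.11 = 104 m

104


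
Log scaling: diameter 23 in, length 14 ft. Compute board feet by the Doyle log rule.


Doyle: BF = (D - 4)^2 * L / 16
Adjusted diameter = 23 - 4 = 19 in
(D-4)^2 = 19^2 = 361
BF = 361 * 14 / 16 = 316 BF

316


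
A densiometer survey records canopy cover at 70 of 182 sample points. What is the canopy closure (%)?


Formula: Canopy closure = covered points / total points * 100
Closure = 70 / 182 * 100
Closure = 0.3846 * 100 = 38.5%

38.5


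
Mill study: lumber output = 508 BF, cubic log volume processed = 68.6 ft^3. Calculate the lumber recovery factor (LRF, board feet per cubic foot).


Formula: LRF = Lumber Output (BF) / Log Input (ft^3)
LRF = 508 BF / 68.6 ft^3
LRF = 7.41 BF/ft^3

7.41


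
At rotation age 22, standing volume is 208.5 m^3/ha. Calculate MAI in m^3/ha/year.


Formula: MAI = Total Volume / Stand Age
MAI = 208.5 m^3/ha / 22 years
MAI = 9.48 m^3/ha/year

9.48


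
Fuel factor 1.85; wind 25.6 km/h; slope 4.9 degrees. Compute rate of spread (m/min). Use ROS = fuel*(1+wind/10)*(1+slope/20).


Formula: ROS = fuel * (1 + wind/10) * (1 + slope/20)
Wind factor = 1 + 25.6/10 = 3.56
Slope factor = 1 + 4.9/20 = 1.245
ROS = 1.85 * 3.56 * 1.245 = 8.2 m/min

8.2


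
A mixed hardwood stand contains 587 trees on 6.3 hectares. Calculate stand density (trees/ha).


Formula: Stand Density = N_trees / Area_ha
Density = 587 trees / 6.3 ha
Density = 93 trees/ha

93


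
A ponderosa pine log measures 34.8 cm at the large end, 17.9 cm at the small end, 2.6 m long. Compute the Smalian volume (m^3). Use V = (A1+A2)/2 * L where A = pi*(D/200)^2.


Smalian: V = (A1 + A2)/2 * L,  A = pi*(D/200)^2
A1 = pi*(34.8/200)^2 = 0.095115 m^2
A2 = pi*(17.9/200)^2 = 0.025165 m^2
V = (0.095115+0.025165)/2*2.6 = 0.1564 m^3

0.1564


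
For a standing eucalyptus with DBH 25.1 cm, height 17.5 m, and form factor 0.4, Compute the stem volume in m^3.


Formula: V = pi * (DBH/200)^2 * H * ff
Radius = DBH/200 = 25.1/200 = 0.1255 m
Radius^2 = 0.1255^2 = 0.01575025 m^2
V = pi * 0.01575025 * 17.5 * 0.4
V = 0.346 m^3

0.346


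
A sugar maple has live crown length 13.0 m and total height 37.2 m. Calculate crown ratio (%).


Formula: Crown Ratio = (Crown Length / Total Height) * 100
CR = (13.0 m / 37.2 m) * 100
CR = 0.3495 * 100 = 34.9%

34.9


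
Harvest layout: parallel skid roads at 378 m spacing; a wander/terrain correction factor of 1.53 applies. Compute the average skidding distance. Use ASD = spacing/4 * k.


Formula: ASD = (spacing / 4) * correction
Uncorrected distance = spacing / 4 = 378 / 4 = 94.5 m
ASD = 94.5 * 1.53 = 145 m

145


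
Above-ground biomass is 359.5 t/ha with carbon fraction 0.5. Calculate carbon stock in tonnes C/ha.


Formula: Carbon Stock = Biomass * Carbon Fraction
C = 359.5 t/ha * 0.5
C = 179.8 t C/ha

179.8


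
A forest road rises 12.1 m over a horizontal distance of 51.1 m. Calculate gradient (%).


Formula: Gradient = rise / run * 100
Gradient = 12.1 / 51.1 * 100 = 23.7%

23.7


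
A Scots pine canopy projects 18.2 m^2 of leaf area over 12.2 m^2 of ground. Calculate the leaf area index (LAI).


Formula: LAI = total leaf area / ground area  (dimensionless)
LAI = 18.2 m^2 / 12.2 m^2
LAI = 1.49

1.49


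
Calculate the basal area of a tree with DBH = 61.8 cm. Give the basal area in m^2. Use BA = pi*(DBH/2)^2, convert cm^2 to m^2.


Formula: BA = pi * (DBH/2)^2 / 10000  (cm^2 to m^2)
Radius = DBH/2 = 61.8/2 = 30.9 cm
BA = pi * 30.9^2 / 10000
   = 2999.6241 cm^2 / 10000
   = 0.3 m^2

0.3


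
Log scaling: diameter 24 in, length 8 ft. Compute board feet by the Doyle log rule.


Doyle: BF = (D - 4)^2 * L / 16
Adjusted diameter = 24 - 4 = 20 in
(D-4)^2 = 20^2 = 400
BF = 400 * 8 / 16 = 200 BF

200


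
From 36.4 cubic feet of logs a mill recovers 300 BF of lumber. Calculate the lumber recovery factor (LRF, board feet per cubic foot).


Formula: LRF = Lumber Output (BF) / Log Input (ft^3)
LRF = 300 BF / 36.4 ft^3
LRF = 8.24 BF/ft^3

8.24


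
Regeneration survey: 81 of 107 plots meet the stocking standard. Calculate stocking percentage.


Formula: Stocking % = stocked plots / total plots * 100
Stocking = 81 / 107 * 100
Stocking = 0.757 * 100 = 75.7%

75.7


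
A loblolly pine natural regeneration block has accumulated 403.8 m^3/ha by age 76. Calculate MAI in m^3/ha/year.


Formula: MAI = Total Volume / Stand Age
MAI = 403.8 m^3/ha / 76 years
MAI = 5.31 m^3/ha/year

5.31


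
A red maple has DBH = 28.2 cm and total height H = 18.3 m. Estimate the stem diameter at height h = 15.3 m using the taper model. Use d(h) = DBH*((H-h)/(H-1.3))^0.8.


Taper: d(h) = DBH * ((H - h) / (H - 1.3))^0.8
Numerator = H - h = 18.3 - 15.3 = 3.0 m
Denominator = H - 1.3 = 18.3 - 1.3 = 17.0 m
Ratio = 3.0 / 17.0 = 0.17647
d = 28.2 * 0.17647^0.8 = 7.0 cm

7.0


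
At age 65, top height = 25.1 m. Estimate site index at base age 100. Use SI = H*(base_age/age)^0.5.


Formula: SI = H_dom * (base_age / age)^0.5
Age ratio = 100 / 65 = 1.53846
sqrt(age_ratio) = 1.24035
SI = 25.1 * 1.24035 = 31.1 m

31.1


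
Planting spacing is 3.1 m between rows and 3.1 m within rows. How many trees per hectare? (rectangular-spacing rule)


Formula: TPH = 10000 m^2/ha / (spacing_x * spacing_y)
Area per tree = 3.1 m * 3.1 m = 9.61 m^2
TPH = 10000 / 9.61 = 1041 trees/ha

1041


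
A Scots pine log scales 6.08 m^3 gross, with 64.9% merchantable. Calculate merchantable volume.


Formula: MV = V_total * (merchantable_pct / 100)
Merchantable fraction = 64.9% / 100 = 0.649
MV = 6.08 m^3 * 0.649 = 3.946 m^3

3.946


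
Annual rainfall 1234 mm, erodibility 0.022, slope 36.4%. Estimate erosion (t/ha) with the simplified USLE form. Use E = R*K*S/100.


Formula: E = R * K * S / 100  (simplified USLE)
R * K = 1234 * 0.022 = 27.148
E = 27.148 * 36.4 / 100 = 9.88 t/ha

9.88


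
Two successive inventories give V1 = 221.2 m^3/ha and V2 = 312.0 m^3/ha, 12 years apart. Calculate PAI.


Formula: PAI = (V_T2 - V_T1) / (T2 - T1)
Volume increment = 312.0 - 221.2 = 90.8 m^3/ha
PAI = 90.8 / 12 = 7.57 m^3/ha/year

7.57


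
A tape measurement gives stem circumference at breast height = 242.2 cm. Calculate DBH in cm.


Formula: DBH = C / pi
DBH = 242.2 / pi
pi = 3.14159...
DBH = 77.1 cm

77.1


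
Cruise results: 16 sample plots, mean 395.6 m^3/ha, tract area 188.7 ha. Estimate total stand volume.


Formula: Total Volume = Mean Volume per ha * Total Area
Total Volume = 395.6 m^3/ha * 188.7 ha
Total Volume = 74650 m^3

74650


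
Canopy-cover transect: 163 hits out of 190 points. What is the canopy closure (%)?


Formula: Canopy closure = covered points / total points * 100
Closure = 163 / 190 * 100
Closure = 0.8579 * 100 = 85.8%

85.8


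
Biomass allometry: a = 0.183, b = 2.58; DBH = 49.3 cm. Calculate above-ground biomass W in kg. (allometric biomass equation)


Formula: W = a * DBH^b  (allometric power law)
DBH^b = 49.3^2.58 = 23310.1491
W = 0.183 * 23310.1491 = 4265.8 kg

4265.8


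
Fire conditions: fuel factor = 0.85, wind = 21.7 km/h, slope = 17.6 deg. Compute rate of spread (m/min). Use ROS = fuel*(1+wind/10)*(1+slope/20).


Formula: ROS = fuel * (1 + wind/10) * (1 + slope/20)
Wind factor = 1 + 21.7/10 = 3.17
Slope factor = 1 + 17.6/20 = 1.88
ROS = 0.85 * 3.17 * 1.88 = 5.07 m/min

5.07


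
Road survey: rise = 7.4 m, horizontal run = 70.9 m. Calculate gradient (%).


Formula: Gradient = rise / run * 100
Gradient = 7.4 / 70.9 * 100 = 10.4%

10.4


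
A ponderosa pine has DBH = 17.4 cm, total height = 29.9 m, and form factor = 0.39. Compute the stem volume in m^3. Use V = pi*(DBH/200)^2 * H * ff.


Formula: V = pi * (DBH/200)^2 * H * ff
Radius = DBH/200 = 17.4/200 = 0.087 m
Radius^2 = 0.087^2 = 0.007569 m^2
V = pi * 0.007569 * 29.9 * 0.39
V = 0.277 m^3

0.277


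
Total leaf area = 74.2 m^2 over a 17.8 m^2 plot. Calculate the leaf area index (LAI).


Formula: LAI = total leaf area / ground area  (dimensionless)
LAI = 74.2 m^2 / 17.8 m^2
LAI = 4.17

4.17


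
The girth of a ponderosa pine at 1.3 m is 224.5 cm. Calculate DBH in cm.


Formula: DBH = C / pi
DBH = 224.5 / pi
pi = 3.14159...
DBH = 71.5 cm

71.5


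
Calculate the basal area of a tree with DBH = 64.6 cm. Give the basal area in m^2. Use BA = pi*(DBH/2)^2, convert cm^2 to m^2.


Formula: BA = pi * (DBH/2)^2 / 10000  (cm^2 to m^2)
Radius = DBH/2 = 64.6/2 = 32.3 cm
BA = pi * 32.3^2 / 10000
   = 3277.5922 cm^2 / 10000
   = 0.3278 m^2

0.3278


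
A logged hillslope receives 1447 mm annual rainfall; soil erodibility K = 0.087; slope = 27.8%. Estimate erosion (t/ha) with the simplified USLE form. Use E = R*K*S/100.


Formula: E = R * K * S / 100  (simplified USLE)
R * K = 1447 * 0.087 = 125.889
E = 125.889 * 27.8 / 100 = 35.0 t/ha

35.0


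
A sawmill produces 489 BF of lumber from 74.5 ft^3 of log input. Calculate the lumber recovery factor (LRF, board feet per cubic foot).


Formula: LRF = Lumber Output (BF) / Log Input (ft^3)
LRF = 489 BF / 74.5 ft^3
LRF = 6.56 BF/ft^3

6.56


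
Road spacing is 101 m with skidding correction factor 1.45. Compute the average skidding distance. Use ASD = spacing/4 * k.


Formula: ASD = (spacing / 4) * correction
Uncorrected distance = spacing / 4 = 101 / 4 = 25.25 m
ASD = 25.25 * 1.45 = 37 m

37


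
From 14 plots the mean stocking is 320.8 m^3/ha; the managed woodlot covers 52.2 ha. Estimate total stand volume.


Formula: Total Volume = Mean Volume per ha * Total Area
Total Volume = 320.8 m^3/ha * 52.2 ha
Total Volume = 16746 m^3

16746


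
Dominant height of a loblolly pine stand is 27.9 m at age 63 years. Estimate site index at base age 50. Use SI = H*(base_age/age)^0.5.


Formula: SI = H_dom * (base_age / age)^0.5
Age ratio = 50 / 63 = 0.79365
sqrt(age_ratio) = 0.89087
SI = 27.9 * 0.89087 = 24.9 m

24.9


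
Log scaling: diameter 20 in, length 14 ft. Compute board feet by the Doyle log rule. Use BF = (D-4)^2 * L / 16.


Doyle: BF = (D - 4)^2 * L / 16
Adjusted diameter = 20 - 4 = 16 in
(D-4)^2 = 16^2 = 256
BF = 256 * 14 / 16 = 224 BF

224


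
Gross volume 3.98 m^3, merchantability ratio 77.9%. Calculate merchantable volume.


Formula: MV = V_total * (merchantable_pct / 100)
Merchantable fraction = 77.9% / 100 = 0.779
MV = 3.98 m^3 * 0.779 = 3.1 m^3

3.1


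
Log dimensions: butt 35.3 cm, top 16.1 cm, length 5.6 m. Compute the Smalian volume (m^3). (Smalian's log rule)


Smalian: V = (A1 + A2)/2 * L,  A = pi*(D/200)^2
A1 = pi*(35.3/200)^2 = 0.097868 m^2
A2 = pi*(16.1/200)^2 = 0.020358 m^2
V = (0.097868+0.020358)/2*5.6 = 0.331 m^3

0.331


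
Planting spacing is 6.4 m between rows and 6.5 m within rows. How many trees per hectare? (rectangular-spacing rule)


Formula: TPH = 10000 m^2/ha / (spacing_x * spacing_y)
Area per tree = 6.4 m * 6.5 m = 41.6 m^2
TPH = 10000 / 41.6 = 240 trees/ha

240


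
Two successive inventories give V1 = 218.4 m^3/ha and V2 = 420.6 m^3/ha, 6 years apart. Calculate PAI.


Formula: PAI = (V_T2 - V_T1) / (T2 - T1)
Volume increment = 420.6 - 218.4 = 202.2 m^3/ha
PAI = 202.2 / 6 = 33.7 m^3/ha/year

33.7


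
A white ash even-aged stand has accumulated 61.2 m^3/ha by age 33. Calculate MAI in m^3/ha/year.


Formula: MAI = Total Volume / Stand Age
MAI = 61.2 m^3/ha / 33 years
MAI = 1.85 m^3/ha/year

1.85


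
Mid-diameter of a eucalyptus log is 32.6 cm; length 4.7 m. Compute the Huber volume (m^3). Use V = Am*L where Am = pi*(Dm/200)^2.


Huber: V = Am * L,  Am = pi*(Dm/200)^2
Am = pi*(32.6/200)^2 = 0.083469 m^2
V = 0.083469*4.7 = 0.3923 m^3

0.3923


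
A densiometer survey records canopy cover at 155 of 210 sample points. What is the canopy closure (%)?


Formula: Canopy closure = covered points / total points * 100
Closure = 155 / 210 * 100
Closure = 0.7381 * 100 = 73.8%

73.8


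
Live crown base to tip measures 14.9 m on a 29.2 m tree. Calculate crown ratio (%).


Formula: Crown Ratio = (Crown Length / Total Height) * 100
CR = (14.9 m / 29.2 m) * 100
CR = 0.5103 * 100 = 51.0%

51.0


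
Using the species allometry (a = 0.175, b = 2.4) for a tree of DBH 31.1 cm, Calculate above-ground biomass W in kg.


Formula: W = a * DBH^b  (allometric power law)
DBH^b = 31.1^2.4 = 3824.9427
W = 0.175 * 3824.9427 = 669.4 kg

669.4


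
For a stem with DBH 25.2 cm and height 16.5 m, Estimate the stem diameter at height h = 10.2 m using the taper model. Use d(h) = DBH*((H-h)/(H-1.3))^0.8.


Taper: d(h) = DBH * ((H - h) / (H - 1.3))^0.8
Numerator = H - h = 16.5 - 10.2 = 6.3 m
Denominator = H - 1.3 = 16.5 - 1.3 = 15.2 m
Ratio = 6.3 / 15.2 = 0.41447
d = 25.2 * 0.41447^0.8 = 12.5 cm

12.5


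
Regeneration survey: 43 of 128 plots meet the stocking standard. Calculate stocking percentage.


Formula: Stocking % = stocked plots / total plots * 100
Stocking = 43 / 128 * 100
Stocking = 0.3359 * 100 = 33.6%

33.6


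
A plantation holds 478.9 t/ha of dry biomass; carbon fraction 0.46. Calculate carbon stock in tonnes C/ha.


Formula: Carbon Stock = Biomass * Carbon Fraction
C = 478.9 t/ha * 0.46
C = 220.3 t C/ha

220.3


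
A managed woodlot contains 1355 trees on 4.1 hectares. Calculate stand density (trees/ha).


Formula: Stand Density = N_trees / Area_ha
Density = 1355 trees / 4.1 ha
Density = 330 trees/ha

330


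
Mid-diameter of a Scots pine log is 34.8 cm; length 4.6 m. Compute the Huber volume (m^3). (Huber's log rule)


Huber: V = Am * L,  Am = pi*(Dm/200)^2
Am = pi*(34.8/200)^2 = 0.095115 m^2
V = 0.095115*4.6 = 0.4375 m^3

0.4375


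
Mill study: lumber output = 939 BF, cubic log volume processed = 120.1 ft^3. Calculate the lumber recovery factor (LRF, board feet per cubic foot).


Formula: LRF = Lumber Output (BF) / Log Input (ft^3)
LRF = 939 BF / 120.1 ft^3
LRF = 7.82 BF/ft^3

7.82


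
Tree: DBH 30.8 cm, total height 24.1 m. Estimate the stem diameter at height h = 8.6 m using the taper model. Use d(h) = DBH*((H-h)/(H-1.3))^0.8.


Taper: d(h) = DBH * ((H - h) / (H - 1.3))^0.8
Numerator = H - h = 24.1 - 8.6 = 15.5 m
Denominator = H - 1.3 = 24.1 - 1.3 = 22.8 m
Ratio = 15.5 / 22.8 = 0.67982
d = 30.8 * 0.67982^0.8 = 22.6 cm

22.6


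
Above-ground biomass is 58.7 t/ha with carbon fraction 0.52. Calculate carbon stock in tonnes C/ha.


Formula: Carbon Stock = Biomass * Carbon Fraction
C = 58.7 t/ha * 0.52
C = 30.5 t C/ha

30.5


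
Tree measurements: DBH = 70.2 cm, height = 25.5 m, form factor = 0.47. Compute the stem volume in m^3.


Formula: V = pi * (DBH/200)^2 * H * ff
Radius = DBH/200 = 70.2/200 = 0.351 m
Radius^2 = 0.351^2 = 0.123201 m^2
V = pi * 0.123201 * 25.5 * 0.47
V = 4.639 m^3

4.639


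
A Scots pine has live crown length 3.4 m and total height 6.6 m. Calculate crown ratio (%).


Formula: Crown Ratio = (Crown Length / Total Height) * 100
CR = (3.4 m / 6.6 m) * 100
CR = 0.5152 * 100 = 51.5%

51.5


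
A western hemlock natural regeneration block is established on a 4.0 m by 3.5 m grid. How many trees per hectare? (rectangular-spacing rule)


Formula: TPH = 10000 m^2/ha / (spacing_x * spacing_y)
Area per tree = 4.0 m * 3.5 m = 14.0 m^2
TPH = 10000 / 14.0 = 714 trees/ha

714


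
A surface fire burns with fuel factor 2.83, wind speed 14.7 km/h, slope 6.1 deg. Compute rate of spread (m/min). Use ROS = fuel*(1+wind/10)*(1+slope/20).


Formula: ROS = fuel * (1 + wind/10) * (1 + slope/20)
Wind factor = 1 + 14.7/10 = 2.47
Slope factor = 1 + 6.1/20 = 1.305
ROS = 2.83 * 2.47 * 1.305 = 9.12 m/min

9.12


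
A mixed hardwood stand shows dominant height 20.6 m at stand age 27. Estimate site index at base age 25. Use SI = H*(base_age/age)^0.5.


Formula: SI = H_dom * (base_age / age)^0.5
Age ratio = 25 / 27 = 0.92593
sqrt(age_ratio) = 0.96225
SI = 20.6 * 0.96225 = 19.8 m

19.8


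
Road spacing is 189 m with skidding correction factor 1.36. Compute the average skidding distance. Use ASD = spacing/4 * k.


Formula: ASD = (spacing / 4) * correction
Uncorrected distance = spacing / 4 = 189 / 4 = 47.25 m
ASD = 47.25 * 1.36 = 64 m

64


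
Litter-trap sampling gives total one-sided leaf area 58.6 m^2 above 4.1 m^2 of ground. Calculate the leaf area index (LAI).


Formula: LAI = total leaf area / ground area  (dimensionless)
LAI = 58.6 m^2 / 4.1 m^2
LAI = 14.29

14.29


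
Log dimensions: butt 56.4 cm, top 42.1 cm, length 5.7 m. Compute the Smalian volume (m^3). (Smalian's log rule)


Smalian: V = (A1 + A2)/2 * L,  A = pi*(D/200)^2
A1 = pi*(56.4/200)^2 = 0.249832 m^2
A2 = pi*(42.1/200)^2 = 0.139205 m^2
V = (0.249832+0.139205)/2*5.7 = 1.1088 m^3

1.1088


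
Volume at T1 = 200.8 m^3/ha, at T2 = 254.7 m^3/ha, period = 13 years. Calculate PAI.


Formula: PAI = (V_T2 - V_T1) / (T2 - T1)
Volume increment = 254.7 - 200.8 = 53.9 m^3/ha
PAI = 53.9 / 13 = 4.15 m^3/ha/year

4.15


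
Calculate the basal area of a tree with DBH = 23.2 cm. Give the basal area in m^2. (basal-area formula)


Formula: BA = pi * (DBH/2)^2 / 10000  (cm^2 to m^2)
Radius = DBH/2 = 23.2/2 = 11.6 cm
BA = pi * 11.6^2 / 10000
   = 422.7327 cm^2 / 10000
   = 0.0423 m^2

0.0423


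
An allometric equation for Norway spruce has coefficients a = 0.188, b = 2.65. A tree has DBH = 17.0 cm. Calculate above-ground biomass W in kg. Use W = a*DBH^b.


Formula: W = a * DBH^b  (allometric power law)
DBH^b = 17.0^2.65 = 1822.5928
W = 0.188 * 1822.5928 = 342.6 kg

342.6


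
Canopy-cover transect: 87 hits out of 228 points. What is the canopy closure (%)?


Formula: Canopy closure = covered points / total points * 100
Closure = 87 / 228 * 100
Closure = 0.3816 * 100 = 38.2%

38.2


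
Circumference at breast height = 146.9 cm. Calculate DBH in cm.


Formula: DBH = C / pi
DBH = 146.9 / pi
pi = 3.14159...
DBH = 46.8 cm

46.8


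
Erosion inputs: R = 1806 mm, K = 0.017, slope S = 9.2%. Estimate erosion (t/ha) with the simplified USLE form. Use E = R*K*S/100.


Formula: E = R * K * S / 100  (simplified USLE)
R * K = 1806 * 0.017 = 30.702
E = 30.702 * 9.2 / 100 = 2.82 t/ha

2.82


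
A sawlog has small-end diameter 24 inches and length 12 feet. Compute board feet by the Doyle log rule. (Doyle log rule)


Doyle: BF = (D - 4)^2 * L / 16
Adjusted diameter = 24 - 4 = 20 in
(D-4)^2 = 20^2 = 400
BF = 400 * 12 / 16 = 300 BF

300
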